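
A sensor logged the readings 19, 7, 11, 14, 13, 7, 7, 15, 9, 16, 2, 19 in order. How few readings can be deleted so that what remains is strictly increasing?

6

Fewest deletions = n − (longest strictly increasing subsequence).
Patience tails:
19 → extends → [19]
7 → replaces 19 → [7]
11 → extends → [7, 11]
14 → extends → [7, 11, 14]
13 → replaces 14 → [7, 11, 13]
7 → already a tail → [7, 11, 13]
7 → already a tail → [7, 11, 13]
15 → extends → [7, 11, 13, 15]
9 → replaces 11 → [7, 9, 13, 15]
16 → extends → [7, 9, 13, 15, 16]
2 → replaces 7 → [2, 9, 13, 15, 16]
19 → extends → [2, 9, 13, 15, 16, 19]
Longest strictly increasing subsequence has length 6, so deletions = 12 − 6 = 6.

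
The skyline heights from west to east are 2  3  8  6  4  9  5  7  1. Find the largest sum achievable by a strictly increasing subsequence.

22

Let S[i] be the best sum of a strictly increasing subsequence ending at i:
i:      1  2  3  4  5  6  7  8  9
a[i]:   2  3  8  6  4  9  5  7  1
S:      2  5 13 11  9 22 14 21  1
Maximum is 22 (e.g. 2 + 3 + 8 + 9).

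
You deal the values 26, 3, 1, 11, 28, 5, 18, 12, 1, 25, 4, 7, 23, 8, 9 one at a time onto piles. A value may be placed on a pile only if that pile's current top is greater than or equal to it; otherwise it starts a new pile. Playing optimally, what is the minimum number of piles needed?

5

The minimum number of non-increasing subsequences covering a sequence equals the length of its longest strictly increasing subsequence.
LIS length is 5 (e.g. 3, 5, 7, 8, 9), so 5 piles are needed.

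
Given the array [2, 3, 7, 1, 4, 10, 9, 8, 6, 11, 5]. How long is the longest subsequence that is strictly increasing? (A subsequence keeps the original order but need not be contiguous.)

Let dp[i] be the length of the longest such subsequence ending at index i:
i:      1  2  3  4  5  6  7  8  9 10 11
a[i]:   2  3  7  1  4 10  9  8  6 11  5
dp:     1  2  3  1  3  4  4  4  4  5  4
Maximum dp value is 5.

5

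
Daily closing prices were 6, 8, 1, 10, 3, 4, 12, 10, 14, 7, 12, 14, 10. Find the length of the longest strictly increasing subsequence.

6

Let dp[i] be the length of the longest such subsequence ending at index i:
i:      1  2  3  4  5  6  7  8  9 10 11 12 13
a[i]:   6  8  1 10  3  4 12 10 14  7 12 14 10
dp:     1  2  1  3  2  3  4  4  5  4  5  6  5
Maximum dp value is 6.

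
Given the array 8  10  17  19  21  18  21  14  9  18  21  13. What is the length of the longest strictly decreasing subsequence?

Let dp[i] be the longest strictly decreasing subsequence ending at i:
i:      1  2  3  4  5  6  7  8  9 10 11 12
a[i]:   8 10 17 19 21 18 21 14  9 18 21 13
dp:     1  1  1  1  1  2  1  3  4  2  1  4
Maximum is 4.

4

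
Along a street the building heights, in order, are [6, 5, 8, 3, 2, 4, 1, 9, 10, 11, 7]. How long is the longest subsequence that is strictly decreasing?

Negate each value so 'decreasing' becomes 'increasing', then run patience tails on the negated sequence:
-6 → extends → [-6]
-5 → extends → [-6, -5]
-8 → replaces -6 → [-8, -5]
-3 → extends → [-8, -5, -3]
-2 → extends → [-8, -5, -3, -2]
-4 → replaces -3 → [-8, -5, -4, -2]
-1 → extends → [-8, -5, -4, -2, -1]
-9 → replaces -8 → [-9, -5, -4, -2, -1]
-10 → replaces -9 → [-10, -5, -4, -2, -1]
-11 → replaces -10 → [-11, -5, -4, -2, -1]
-7 → replaces -5 → [-11, -7, -4, -2, -1]
Five tails, so the longest strictly decreasing subsequence of the original has length 5.

5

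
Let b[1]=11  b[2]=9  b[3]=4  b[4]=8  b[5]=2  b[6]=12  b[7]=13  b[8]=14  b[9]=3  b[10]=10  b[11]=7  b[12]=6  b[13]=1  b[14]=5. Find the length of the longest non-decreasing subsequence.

Track the smallest tail for each achievable length (allowing ties):
11 → extends → [11]
9 → replaces 11 → [9]
4 → replaces 9 → [4]
8 → extends → [4, 8]
2 → replaces 4 → [2, 8]
12 → extends → [2, 8, 12]
13 → extends → [2, 8, 12, 13]
14 → extends → [2, 8, 12, 13, 14]
3 → replaces 8 → [2, 3, 12, 13, 14]
10 → replaces 12 → [2, 3, 10, 13, 14]
7 → replaces 10 → [2, 3, 7, 13, 14]
6 → replaces 7 → [2, 3, 6, 13, 14]
1 → replaces 2 → [1, 3, 6, 13, 14]
5 → replaces 6 → [1, 3, 5, 13, 14]
Five tails, so the longest non-decreasing subsequence has length 5 (e.g. 4, 8, 12, 13, 14).

5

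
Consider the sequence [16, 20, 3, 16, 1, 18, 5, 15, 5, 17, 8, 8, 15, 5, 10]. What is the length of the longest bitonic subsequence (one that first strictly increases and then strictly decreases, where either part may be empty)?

6

inc[i] = longest strictly increasing subsequence ending at i; dec[i] = longest strictly decreasing subsequence starting at i:
i:      1  2  3  4  5  6  7  8  9 10 11 12 13 14 15
a[i]:  16 20  3 16  1 18  5 15  5 17  8  8 15  5 10
inc:    1  2  1  2  1  3  2  3  2  4  3  3  4  2  4
dec:    4  5  2  4  1  4  1  3  1  3  2  2  2  1  1
Best peak at i=2 (value 20): inc=2, dec=5, length 2+5−1 = 6.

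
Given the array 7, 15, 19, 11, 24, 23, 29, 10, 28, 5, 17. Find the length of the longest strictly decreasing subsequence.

4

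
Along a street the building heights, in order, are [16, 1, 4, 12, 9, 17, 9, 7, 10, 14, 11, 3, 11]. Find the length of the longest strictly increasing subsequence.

5

Track the smallest tail for each achievable length (strict):
16 → extends → [16]
1 → replaces 16 → [1]
4 → extends → [1, 4]
12 → extends → [1, 4, 12]
9 → replaces 12 → [1, 4, 9]
17 → extends → [1, 4, 9, 17]
9 → already a tail → [1, 4, 9, 17]
7 → replaces 9 → [1, 4, 7, 17]
10 → replaces 17 → [1, 4, 7, 10]
14 → extends → [1, 4, 7, 10, 14]
11 → replaces 14 → [1, 4, 7, 10, 11]
3 → replaces 4 → [1, 3, 7, 10, 11]
11 → already a tail → [1, 3, 7, 10, 11]
Five tails, so the longest strictly increasing subsequence has length 5 (e.g. 1, 4, 9, 10, 14).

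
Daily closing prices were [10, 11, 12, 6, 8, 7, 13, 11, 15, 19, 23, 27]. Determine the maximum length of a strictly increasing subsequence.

Track the smallest tail for each achievable length (strict):
10 → extends → [10]
11 → extends → [10, 11]
12 → extends → [10, 11, 12]
6 → replaces 10 → [6, 11, 12]
8 → replaces 11 → [6, 8, 12]
7 → replaces 8 → [6, 7, 12]
13 → extends → [6, 7, 12, 13]
11 → replaces 12 → [6, 7, 11, 13]
15 → extends → [6, 7, 11, 13, 15]
19 → extends → [6, 7, 11, 13, 15, 19]
23 → extends → [6, 7, 11, 13, 15, 19, 23]
27 → extends → [6, 7, 11, 13, 15, 19, 23, 27]
Eight tails, so the longest strictly increasing subsequence has length 8 (e.g. 10, 11, 12, 13, 15, 19, 23, 27).

8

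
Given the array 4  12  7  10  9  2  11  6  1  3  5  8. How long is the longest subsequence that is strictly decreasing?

5

Negate each value so 'decreasing' becomes 'increasing', then run patience tails on the negated sequence:
-4 → extends → [-4]
-12 → replaces -4 → [-12]
-7 → extends → [-12, -7]
-10 → replaces -7 → [-12, -10]
-9 → extends → [-12, -10, -9]
-2 → extends → [-12, -10, -9, -2]
-11 → replaces -10 → [-12, -11, -9, -2]
-6 → replaces -2 → [-12, -11, -9, -6]
-1 → extends → [-12, -11, -9, -6, -1]
-3 → replaces -1 → [-12, -11, -9, -6, -3]
-5 → replaces -3 → [-12, -11, -9, -6, -5]
-8 → replaces -6 → [-12, -11, -9, -8, -5]
Five tails, so the longest strictly decreasing subsequence of the original has length 5.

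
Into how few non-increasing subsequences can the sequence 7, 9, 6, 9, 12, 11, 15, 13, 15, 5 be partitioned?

Place each on the leftmost legal pile:
7 → new pile 1 (tops now [7])
9 → new pile 2 (tops now [7, 9])
6 → pile 1 (tops now [6, 9])
9 → pile 2 (tops now [6, 9])
12 → new pile 3 (tops now [6, 9, 12])
11 → pile 3 (tops now [6, 9, 11])
15 → new pile 4 (tops now [6, 9, 11, 15])
13 → pile 4 (tops now [6, 9, 11, 13])
15 → new pile 5 (tops now [6, 9, 11, 13, 15])
5 → pile 1 (tops now [5, 9, 11, 13, 15])
Five piles.

5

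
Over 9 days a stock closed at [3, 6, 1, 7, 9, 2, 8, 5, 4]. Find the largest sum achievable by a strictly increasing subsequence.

25

Let S[i] be the best sum of a strictly increasing subsequence ending at i:
i:      1  2  3  4  5  6  7  8  9
a[i]:   3  6  1  7  9  2  8  5  4
S:      3  9  1 16 25  3 24  8  7
Maximum is 25 (e.g. 3 + 6 + 7 + 9).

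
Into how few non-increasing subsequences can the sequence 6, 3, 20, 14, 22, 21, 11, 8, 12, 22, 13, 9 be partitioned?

4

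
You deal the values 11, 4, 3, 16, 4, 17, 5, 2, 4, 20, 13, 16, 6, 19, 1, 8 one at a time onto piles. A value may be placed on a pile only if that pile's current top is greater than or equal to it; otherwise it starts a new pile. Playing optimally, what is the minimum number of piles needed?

6

Place each on the leftmost legal pile:
11 → new pile 1 (tops now [11])
4 → pile 1 (tops now [4])
3 → pile 1 (tops now [3])
16 → new pile 2 (tops now [3, 16])
4 → pile 2 (tops now [3, 4])
17 → new pile 3 (tops now [3, 4, 17])
5 → pile 3 (tops now [3, 4, 5])
2 → pile 1 (tops now [2, 4, 5])
4 → pile 2 (tops now [2, 4, 5])
20 → new pile 4 (tops now [2, 4, 5, 20])
13 → pile 4 (tops now [2, 4, 5, 13])
16 → new pile 5 (tops now [2, 4, 5, 13, 16])
6 → pile 4 (tops now [2, 4, 5, 6, 16])
19 → new pile 6 (tops now [2, 4, 5, 6, 16, 19])
1 → pile 1 (tops now [1, 4, 5, 6, 16, 19])
8 → pile 5 (tops now [1, 4, 5, 6, 8, 19])
Six piles.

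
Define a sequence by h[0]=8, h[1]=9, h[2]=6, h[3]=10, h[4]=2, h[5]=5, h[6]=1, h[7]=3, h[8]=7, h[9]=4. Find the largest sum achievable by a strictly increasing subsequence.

27

Let S[i] be the best sum of a strictly increasing subsequence ending at i:
i:      0  1  2  3  4  5  6  7  8  9
h[i]:   8  9  6 10  2  5  1  3  7  4
S:      8 17  6 27  2  7  1  5 14  9
Maximum is 27 (e.g. 8 + 9 + 10).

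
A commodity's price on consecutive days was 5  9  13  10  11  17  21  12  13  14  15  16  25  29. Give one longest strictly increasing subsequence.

5, 9, 10, 11, 12, 13, 14, 15, 16, 25, 29

Patience tails give the LIS length; then backtrack through the dp parents:
5 → extends → [5]
9 → extends → [5, 9]
13 → extends → [5, 9, 13]
10 → replaces 13 → [5, 9, 10]
11 → extends → [5, 9, 10, 11]
17 → extends → [5, 9, 10, 11, 17]
21 → extends → [5, 9, 10, 11, 17, 21]
12 → replaces 17 → [5, 9, 10, 11, 12, 21]
13 → replaces 21 → [5, 9, 10, 11, 12, 13]
14 → extends → [5, 9, 10, 11, 12, 13, 14]
15 → extends → [5, 9, 10, 11, 12, 13, 14, 15]
16 → extends → [5, 9, 10, 11, 12, 13, 14, 15, 16]
25 → extends → [5, 9, 10, 11, 12, 13, 14, 15, 16, 25]
29 → extends → [5, 9, 10, 11, 12, 13, 14, 15, 16, 25, 29]
Length 11; one witness is 5, 9, 10, 11, 12, 13, 14, 15, 16, 25, 29.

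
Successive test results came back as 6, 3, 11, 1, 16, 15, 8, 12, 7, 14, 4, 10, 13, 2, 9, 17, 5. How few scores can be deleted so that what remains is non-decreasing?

Fewest deletions = n − (longest non-decreasing subsequence).
i:      1  2  3  4  5  6  7  8  9 10 11 12 13 14 15 16 17
a[i]:   6  3 11  1 16 15  8 12  7 14  4 10 13  2  9 17  5
dp:     1  1  2  1  3  3  2  3  2  4  2  3  4  2  3  5  3
max dp = 5, so deletions = 17 − 5 = 12.

12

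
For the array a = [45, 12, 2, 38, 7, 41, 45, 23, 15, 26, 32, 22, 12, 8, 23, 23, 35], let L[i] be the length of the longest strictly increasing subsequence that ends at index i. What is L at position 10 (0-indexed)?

dp[i] = 1 + max{dp[j] : j<i, a[j]<a[i]} (or 1 if no such j):
i:      0  1  2  3  4  5  6  7  8  9 10 11 12 13 14 15 16
a[i]:  45 12  2 38  7 41 45 23 15 26 32 22 12  8 23 23 35
dp:     1  1  1  2  2  3  4  3  3  4  5  4  3  3  5  5  6
At index 10 the value is 5.

5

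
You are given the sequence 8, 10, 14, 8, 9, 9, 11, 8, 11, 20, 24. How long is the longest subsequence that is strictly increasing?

5

Track the smallest tail for each achievable length (strict):
8 → extends → [8]
10 → extends → [8, 10]
14 → extends → [8, 10, 14]
8 → already a tail → [8, 10, 14]
9 → replaces 10 → [8, 9, 14]
9 → already a tail → [8, 9, 14]
11 → replaces 14 → [8, 9, 11]
8 → already a tail → [8, 9, 11]
11 → already a tail → [8, 9, 11]
20 → extends → [8, 9, 11, 20]
24 → extends → [8, 9, 11, 20, 24]
Five tails, so the longest strictly increasing subsequence has length 5 (e.g. 8, 10, 14, 20, 24).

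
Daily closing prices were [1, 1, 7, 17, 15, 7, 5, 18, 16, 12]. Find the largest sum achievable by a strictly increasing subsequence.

43

Let S[i] be the best sum of a strictly increasing subsequence ending at i:
i:      1  2  3  4  5  6  7  8  9 10
a[i]:   1  1  7 17 15  7  5 18 16 12
S:      1  1  8 25 23  8  6 43 39 20
Maximum is 43 (e.g. 1 + 7 + 17 + 18).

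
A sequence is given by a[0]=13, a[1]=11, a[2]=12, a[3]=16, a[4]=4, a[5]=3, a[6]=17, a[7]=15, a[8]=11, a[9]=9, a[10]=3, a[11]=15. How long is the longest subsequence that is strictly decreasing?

5

Negate each value so 'decreasing' becomes 'increasing', then run patience tails on the negated sequence:
-13 → extends → [-13]
-11 → extends → [-13, -11]
-12 → replaces -11 → [-13, -12]
-16 → replaces -13 → [-16, -12]
-4 → extends → [-16, -12, -4]
-3 → extends → [-16, -12, -4, -3]
-17 → replaces -16 → [-17, -12, -4, -3]
-15 → replaces -12 → [-17, -15, -4, -3]
-11 → replaces -4 → [-17, -15, -11, -3]
-9 → replaces -3 → [-17, -15, -11, -9]
-3 → extends → [-17, -15, -11, -9, -3]
-15 → already a tail → [-17, -15, -11, -9, -3]
Five tails, so the longest strictly decreasing subsequence of the original has length 5.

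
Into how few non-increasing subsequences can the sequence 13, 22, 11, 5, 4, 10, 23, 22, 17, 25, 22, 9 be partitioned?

4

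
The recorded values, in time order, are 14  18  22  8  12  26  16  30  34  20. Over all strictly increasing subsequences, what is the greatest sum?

Let S[i] be the best sum of a strictly increasing subsequence ending at i:
i:       1   2   3   4   5   6   7   8   9  10
a[i]:   14  18  22   8  12  26  16  30  34  20
S:      14  32  54   8  20  80  36 110 144  56
Maximum is 144 (e.g. 14 + 18 + 22 + 26 + 30 + 34).

144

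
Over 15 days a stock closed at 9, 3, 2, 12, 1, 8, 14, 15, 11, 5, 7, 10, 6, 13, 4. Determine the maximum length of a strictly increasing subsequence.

Let dp[i] be the length of the longest such subsequence ending at index i:
i:      1  2  3  4  5  6  7  8  9 10 11 12 13 14 15
a[i]:   9  3  2 12  1  8 14 15 11  5  7 10  6 13  4
dp:     1  1  1  2  1  2  3  4  3  2  3  4  3  5  2
Maximum dp value is 5.

5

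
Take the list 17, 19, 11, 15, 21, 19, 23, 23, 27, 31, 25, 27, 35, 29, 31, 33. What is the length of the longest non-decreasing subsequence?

10

Let dp[i] be the length of the longest such subsequence ending at index i:
i:      1  2  3  4  5  6  7  8  9 10 11 12 13 14 15 16
a[i]:  17 19 11 15 21 19 23 23 27 31 25 27 35 29 31 33
dp:     1  2  1  2  3  3  4  5  6  7  6  7  8  8  9 10
Maximum dp value is 10.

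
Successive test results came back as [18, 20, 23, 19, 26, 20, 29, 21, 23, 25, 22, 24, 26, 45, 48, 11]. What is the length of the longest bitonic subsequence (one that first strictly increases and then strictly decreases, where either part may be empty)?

inc[i] = longest strictly increasing subsequence ending at i; dec[i] = longest strictly decreasing subsequence starting at i:
i:      1  2  3  4  5  6  7  8  9 10 11 12 13 14 15 16
a[i]:  18 20 23 19 26 20 29 21 23 25 22 24 26 45 48 11
inc:    1  2  3  2  4  3  5  4  5  6  5  6  7  8  9  1
dec:    2  3  3  2  4  2  4  2  3  3  2  2  2  2  2  1
Best peak at i=15 (value 48): inc=9, dec=2, length 9+2−1 = 10.

10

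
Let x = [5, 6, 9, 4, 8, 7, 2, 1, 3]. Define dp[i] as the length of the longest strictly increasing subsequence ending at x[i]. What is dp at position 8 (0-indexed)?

2

dp[i] = 1 + max{dp[j] : j<i, x[j]<x[i]} (or 1 if no such j):
i:     0 1 2 3 4 5 6 7 8
x[i]:  5 6 9 4 8 7 2 1 3
dp:    1 2 3 1 3 3 1 1 2
At index 8 the value is 2.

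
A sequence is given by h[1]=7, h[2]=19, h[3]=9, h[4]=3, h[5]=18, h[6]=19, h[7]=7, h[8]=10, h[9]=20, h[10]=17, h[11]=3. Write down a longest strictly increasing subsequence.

Patience tails give the LIS length; then backtrack through the dp parents:
7 → extends → [7]
19 → extends → [7, 19]
9 → replaces 19 → [7, 9]
3 → replaces 7 → [3, 9]
18 → extends → [3, 9, 18]
19 → extends → [3, 9, 18, 19]
7 → replaces 9 → [3, 7, 18, 19]
10 → replaces 18 → [3, 7, 10, 19]
20 → extends → [3, 7, 10, 19, 20]
17 → replaces 19 → [3, 7, 10, 17, 20]
3 → already a tail → [3, 7, 10, 17, 20]
Length 5; one witness is 7, 9, 18, 19, 20.

7, 9, 18, 19, 20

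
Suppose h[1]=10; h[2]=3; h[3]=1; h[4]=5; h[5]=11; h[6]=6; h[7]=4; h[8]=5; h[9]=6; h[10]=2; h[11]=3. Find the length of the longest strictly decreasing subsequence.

Negate each value so 'decreasing' becomes 'increasing', then run patience tails on the negated sequence:
-10 → extends → [-10]
-3 → extends → [-10, -3]
-1 → extends → [-10, -3, -1]
-5 → replaces -3 → [-10, -5, -1]
-11 → replaces -10 → [-11, -5, -1]
-6 → replaces -5 → [-11, -6, -1]
-4 → replaces -1 → [-11, -6, -4]
-5 → replaces -4 → [-11, -6, -5]
-6 → already a tail → [-11, -6, -5]
-2 → extends → [-11, -6, -5, -2]
-3 → replaces -2 → [-11, -6, -5, -3]
Four tails, so the longest strictly decreasing subsequence of the original has length 4.

4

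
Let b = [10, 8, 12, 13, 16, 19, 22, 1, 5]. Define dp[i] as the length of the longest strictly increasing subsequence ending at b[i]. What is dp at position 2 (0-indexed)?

2

dp[i] = 1 + max{dp[j] : j<i, b[j]<b[i]} (or 1 if no such j):
i:      0  1  2  3  4  5  6  7  8
b[i]:  10  8 12 13 16 19 22  1  5
dp:     1  1  2  3  4  5  6  1  2
At index 2 the value is 2.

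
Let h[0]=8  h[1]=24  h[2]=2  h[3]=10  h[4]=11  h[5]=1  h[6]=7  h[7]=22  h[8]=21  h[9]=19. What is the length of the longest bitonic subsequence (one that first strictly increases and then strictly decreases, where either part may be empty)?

6

inc[i] = longest strictly increasing subsequence ending at i; dec[i] = longest strictly decreasing subsequence starting at i:
i:      0  1  2  3  4  5  6  7  8  9
h[i]:   8 24  2 10 11  1  7 22 21 19
inc:    1  2  1  2  3  1  2  4  4  4
dec:    3  4  2  2  2  1  1  3  2  1
Best peak at i=7 (value 22): inc=4, dec=3, length 4+3−1 = 6.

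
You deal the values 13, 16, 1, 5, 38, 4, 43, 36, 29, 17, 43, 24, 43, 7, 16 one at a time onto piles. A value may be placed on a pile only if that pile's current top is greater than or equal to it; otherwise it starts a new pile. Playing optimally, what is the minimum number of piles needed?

5

The minimum number of non-increasing subsequences covering a sequence equals the length of its longest strictly increasing subsequence.
LIS length is 5 (e.g. 13, 16, 17, 24, 43), so 5 piles are needed.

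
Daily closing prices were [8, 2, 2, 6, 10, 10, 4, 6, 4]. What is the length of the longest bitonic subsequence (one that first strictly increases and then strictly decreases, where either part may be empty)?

inc[i] = longest strictly increasing subsequence ending at i; dec[i] = longest strictly decreasing subsequence starting at i:
i:      1  2  3  4  5  6  7  8  9
a[i]:   8  2  2  6 10 10  4  6  4
inc:    1  1  1  2  3  3  2  3  2
dec:    3  1  1  2  3  3  1  2  1
Best peak at i=5 (value 10): inc=3, dec=3, length 3+3−1 = 5.

5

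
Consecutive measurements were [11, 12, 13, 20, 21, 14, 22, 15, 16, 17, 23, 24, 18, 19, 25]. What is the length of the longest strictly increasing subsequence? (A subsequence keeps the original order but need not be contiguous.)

10

Let dp[i] be the length of the longest such subsequence ending at index i:
i:      1  2  3  4  5  6  7  8  9 10 11 12 13 14 15
a[i]:  11 12 13 20 21 14 22 15 16 17 23 24 18 19 25
dp:     1  2  3  4  5  4  6  5  6  7  8  9  8  9 10
Maximum dp value is 10.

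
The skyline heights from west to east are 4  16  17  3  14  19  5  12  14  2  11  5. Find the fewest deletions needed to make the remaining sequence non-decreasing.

8

Fewest deletions = n − (longest non-decreasing subsequence).
Patience tails:
4 → extends → [4]
16 → extends → [4, 16]
17 → extends → [4, 16, 17]
3 → replaces 4 → [3, 16, 17]
14 → replaces 16 → [3, 14, 17]
19 → extends → [3, 14, 17, 19]
5 → replaces 14 → [3, 5, 17, 19]
12 → replaces 17 → [3, 5, 12, 19]
14 → replaces 19 → [3, 5, 12, 14]
2 → replaces 3 → [2, 5, 12, 14]
11 → replaces 12 → [2, 5, 11, 14]
5 → replaces 11 → [2, 5, 5, 14]
Longest non-decreasing subsequence has length 4, so deletions = 12 − 4 = 8.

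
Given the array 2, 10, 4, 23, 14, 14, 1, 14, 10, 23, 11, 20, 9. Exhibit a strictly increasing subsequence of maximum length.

2, 4, 10, 11, 20

Patience tails give the LIS length; then backtrack through the dp parents:
2 → extends → [2]
10 → extends → [2, 10]
4 → replaces 10 → [2, 4]
23 → extends → [2, 4, 23]
14 → replaces 23 → [2, 4, 14]
14 → already a tail → [2, 4, 14]
1 → replaces 2 → [1, 4, 14]
14 → already a tail → [1, 4, 14]
10 → replaces 14 → [1, 4, 10]
23 → extends → [1, 4, 10, 23]
11 → replaces 23 → [1, 4, 10, 11]
20 → extends → [1, 4, 10, 11, 20]
9 → replaces 10 → [1, 4, 9, 11, 20]
Length 5; one witness is 2, 4, 10, 11, 20.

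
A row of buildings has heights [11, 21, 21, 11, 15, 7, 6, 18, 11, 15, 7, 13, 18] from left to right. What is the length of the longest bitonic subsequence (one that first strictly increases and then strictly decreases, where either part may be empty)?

inc[i] = longest strictly increasing subsequence ending at i; dec[i] = longest strictly decreasing subsequence starting at i:
i:      1  2  3  4  5  6  7  8  9 10 11 12 13
a[i]:  11 21 21 11 15  7  6 18 11 15  7 13 18
inc:    1  2  2  1  2  1  1  3  2  3  2  3  4
dec:    3  4  4  3  3  2  1  3  2  2  1  1  1
Best peak at i=2 (value 21): inc=2, dec=4, length 2+4−1 = 5.

5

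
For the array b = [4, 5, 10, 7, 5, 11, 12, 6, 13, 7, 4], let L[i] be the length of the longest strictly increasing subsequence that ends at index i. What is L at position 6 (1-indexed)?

4

dp[i] = 1 + max{dp[j] : j<i, b[j]<b[i]} (or 1 if no such j):
i:      1  2  3  4  5  6  7  8  9 10 11
b[i]:   4  5 10  7  5 11 12  6 13  7  4
dp:     1  2  3  3  2  4  5  3  6  4  1
At index 6 the value is 4.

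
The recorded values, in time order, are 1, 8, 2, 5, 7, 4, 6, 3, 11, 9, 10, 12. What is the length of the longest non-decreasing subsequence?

Let dp[i] be the length of the longest such subsequence ending at index i:
i:      1  2  3  4  5  6  7  8  9 10 11 12
a[i]:   1  8  2  5  7  4  6  3 11  9 10 12
dp:     1  2  2  3  4  3  4  3  5  5  6  7
Maximum dp value is 7.

7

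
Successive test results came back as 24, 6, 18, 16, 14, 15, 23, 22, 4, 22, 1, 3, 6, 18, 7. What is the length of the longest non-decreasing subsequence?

5

Track the smallest tail for each achievable length (allowing ties):
24 → extends → [24]
6 → replaces 24 → [6]
18 → extends → [6, 18]
16 → replaces 18 → [6, 16]
14 → replaces 16 → [6, 14]
15 → extends → [6, 14, 15]
23 → extends → [6, 14, 15, 23]
22 → replaces 23 → [6, 14, 15, 22]
4 → replaces 6 → [4, 14, 15, 22]
22 → extends → [4, 14, 15, 22, 22]
1 → replaces 4 → [1, 14, 15, 22, 22]
3 → replaces 14 → [1, 3, 15, 22, 22]
6 → replaces 15 → [1, 3, 6, 22, 22]
18 → replaces 22 → [1, 3, 6, 18, 22]
7 → replaces 18 → [1, 3, 6, 7, 22]
Five tails, so the longest non-decreasing subsequence has length 5 (e.g. 6, 14, 15, 22, 22).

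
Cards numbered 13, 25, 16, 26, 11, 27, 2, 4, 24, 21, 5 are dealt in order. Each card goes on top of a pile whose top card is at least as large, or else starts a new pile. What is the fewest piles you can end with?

Place each on the leftmost legal pile:
13 → new pile 1 (tops now [13])
25 → new pile 2 (tops now [13, 25])
16 → pile 2 (tops now [13, 16])
26 → new pile 3 (tops now [13, 16, 26])
11 → pile 1 (tops now [11, 16, 26])
27 → new pile 4 (tops now [11, 16, 26, 27])
2 → pile 1 (tops now [2, 16, 26, 27])
4 → pile 2 (tops now [2, 4, 26, 27])
24 → pile 3 (tops now [2, 4, 24, 27])
21 → pile 3 (tops now [2, 4, 21, 27])
5 → pile 3 (tops now [2, 4, 5, 27])
Four piles.

4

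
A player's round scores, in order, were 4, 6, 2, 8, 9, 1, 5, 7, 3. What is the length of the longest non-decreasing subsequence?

4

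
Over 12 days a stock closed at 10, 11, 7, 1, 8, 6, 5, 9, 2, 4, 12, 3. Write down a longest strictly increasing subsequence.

Patience tails give the LIS length; then backtrack through the dp parents:
10 → extends → [10]
11 → extends → [10, 11]
7 → replaces 10 → [7, 11]
1 → replaces 7 → [1, 11]
8 → replaces 11 → [1, 8]
6 → replaces 8 → [1, 6]
5 → replaces 6 → [1, 5]
9 → extends → [1, 5, 9]
2 → replaces 5 → [1, 2, 9]
4 → replaces 9 → [1, 2, 4]
12 → extends → [1, 2, 4, 12]
3 → replaces 4 → [1, 2, 3, 12]
Length 4; one witness is 7, 8, 9, 12.

7, 8, 9, 12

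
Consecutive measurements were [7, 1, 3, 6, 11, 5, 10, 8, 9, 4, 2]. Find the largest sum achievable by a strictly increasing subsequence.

27

Let S[i] be the best sum of a strictly increasing subsequence ending at i:
i:      1  2  3  4  5  6  7  8  9 10 11
a[i]:   7  1  3  6 11  5 10  8  9  4  2
S:      7  1  4 10 21  9 20 18 27  8  3
Maximum is 27 (e.g. 1 + 3 + 6 + 8 + 9).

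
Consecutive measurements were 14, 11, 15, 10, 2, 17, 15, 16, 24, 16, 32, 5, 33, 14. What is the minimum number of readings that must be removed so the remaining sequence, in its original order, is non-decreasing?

Fewest deletions = n − (longest non-decreasing subsequence).
i:      1  2  3  4  5  6  7  8  9 10 11 12 13 14
a[i]:  14 11 15 10  2 17 15 16 24 16 32  5 33 14
dp:     1  1  2  1  1  3  3  4  5  5  6  2  7  3
max dp = 7, so deletions = 14 − 7 = 7.

7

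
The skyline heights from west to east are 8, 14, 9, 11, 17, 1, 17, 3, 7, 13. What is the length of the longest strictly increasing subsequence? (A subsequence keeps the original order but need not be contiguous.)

Track the smallest tail for each achievable length (strict):
8 → extends → [8]
14 → extends → [8, 14]
9 → replaces 14 → [8, 9]
11 → extends → [8, 9, 11]
17 → extends → [8, 9, 11, 17]
1 → replaces 8 → [1, 9, 11, 17]
17 → already a tail → [1, 9, 11, 17]
3 → replaces 9 → [1, 3, 11, 17]
7 → replaces 11 → [1, 3, 7, 17]
13 → replaces 17 → [1, 3, 7, 13]
Four tails, so the longest strictly increasing subsequence has length 4 (e.g. 8, 9, 11, 17).

4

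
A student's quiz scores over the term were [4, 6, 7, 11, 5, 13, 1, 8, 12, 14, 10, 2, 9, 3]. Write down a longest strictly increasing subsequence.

Patience tails give the LIS length; then backtrack through the dp parents:
4 → extends → [4]
6 → extends → [4, 6]
7 → extends → [4, 6, 7]
11 → extends → [4, 6, 7, 11]
5 → replaces 6 → [4, 5, 7, 11]
13 → extends → [4, 5, 7, 11, 13]
1 → replaces 4 → [1, 5, 7, 11, 13]
8 → replaces 11 → [1, 5, 7, 8, 13]
12 → replaces 13 → [1, 5, 7, 8, 12]
14 → extends → [1, 5, 7, 8, 12, 14]
10 → replaces 12 → [1, 5, 7, 8, 10, 14]
2 → replaces 5 → [1, 2, 7, 8, 10, 14]
9 → replaces 10 → [1, 2, 7, 8, 9, 14]
3 → replaces 7 → [1, 2, 3, 8, 9, 14]
Length 6; one witness is 4, 6, 7, 11, 13, 14.

4, 6, 7, 11, 13, 14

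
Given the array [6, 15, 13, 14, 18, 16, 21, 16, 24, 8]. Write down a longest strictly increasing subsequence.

Patience tails give the LIS length; then backtrack through the dp parents:
6 → extends → [6]
15 → extends → [6, 15]
13 → replaces 15 → [6, 13]
14 → extends → [6, 13, 14]
18 → extends → [6, 13, 14, 18]
16 → replaces 18 → [6, 13, 14, 16]
21 → extends → [6, 13, 14, 16, 21]
16 → already a tail → [6, 13, 14, 16, 21]
24 → extends → [6, 13, 14, 16, 21, 24]
8 → replaces 13 → [6, 8, 14, 16, 21, 24]
Length 6; one witness is 6, 13, 14, 18, 21, 24.

6, 13, 14, 18, 21, 24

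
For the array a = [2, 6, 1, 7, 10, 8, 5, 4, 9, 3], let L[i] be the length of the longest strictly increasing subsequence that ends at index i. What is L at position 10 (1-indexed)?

dp[i] = 1 + max{dp[j] : j<i, a[j]<a[i]} (or 1 if no such j):
i:      1  2  3  4  5  6  7  8  9 10
a[i]:   2  6  1  7 10  8  5  4  9  3
dp:     1  2  1  3  4  4  2  2  5  2
At index 10 the value is 2.

2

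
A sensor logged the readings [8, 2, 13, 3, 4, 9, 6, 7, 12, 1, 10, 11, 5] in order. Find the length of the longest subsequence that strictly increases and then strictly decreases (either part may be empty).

inc[i] = longest strictly increasing subsequence ending at i; dec[i] = longest strictly decreasing subsequence starting at i:
i:      1  2  3  4  5  6  7  8  9 10 11 12 13
a[i]:   8  2 13  3  4  9  6  7 12  1 10 11  5
inc:    1  1  2  2  3  4  4  5  6  1  6  7  4
dec:    3  2  4  2  2  3  2  2  3  1  2  2  1
Best peak at i=9 (value 12): inc=6, dec=3, length 6+3−1 = 8.

8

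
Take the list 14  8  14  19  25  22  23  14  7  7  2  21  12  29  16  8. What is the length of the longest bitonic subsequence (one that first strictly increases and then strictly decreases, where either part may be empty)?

8

inc[i] = longest strictly increasing subsequence ending at i; dec[i] = longest strictly decreasing subsequence starting at i:
i:      1  2  3  4  5  6  7  8  9 10 11 12 13 14 15 16
a[i]:  14  8 14 19 25 22 23 14  7  7  2 21 12 29 16  8
inc:    1  1  2  3  4  4  5  2  1  1  1  4  2  6  3  2
dec:    4  3  3  4  5  4  4  3  2  2  1  3  2  3  2  1
Best peak at i=5 (value 25): inc=4, dec=5, length 4+5−1 = 8.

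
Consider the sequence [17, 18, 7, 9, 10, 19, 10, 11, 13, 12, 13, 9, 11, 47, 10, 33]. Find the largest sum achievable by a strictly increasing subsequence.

Let S[i] be the best sum of a strictly increasing subsequence ending at i:
i:       1   2   3   4   5   6   7   8   9  10  11  12  13  14  15  16
a[i]:   17  18   7   9  10  19  10  11  13  12  13   9  11  47  10  33
S:      17  35   7  16  26  54  26  37  50  49  62  16  37 109  26  95
Maximum is 109 (e.g. 7 + 9 + 10 + 11 + 12 + 13 + 47).

109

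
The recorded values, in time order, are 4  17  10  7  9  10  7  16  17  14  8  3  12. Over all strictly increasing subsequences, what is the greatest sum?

Let S[i] be the best sum of a strictly increasing subsequence ending at i:
i:      1  2  3  4  5  6  7  8  9 10 11 12 13
a[i]:   4 17 10  7  9 10  7 16 17 14  8  3 12
S:      4 21 14 11 20 30 11 46 63 44 19  3 42
Maximum is 63 (e.g. 4 + 7 + 9 + 10 + 16 + 17).

63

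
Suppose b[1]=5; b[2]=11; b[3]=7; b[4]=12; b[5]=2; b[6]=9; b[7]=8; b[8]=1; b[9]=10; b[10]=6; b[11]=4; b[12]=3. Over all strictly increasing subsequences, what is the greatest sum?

Let S[i] be the best sum of a strictly increasing subsequence ending at i:
i:      1  2  3  4  5  6  7  8  9 10 11 12
b[i]:   5 11  7 12  2  9  8  1 10  6  4  3
S:      5 16 12 28  2 21 20  1 31 11  6  5
Maximum is 31 (e.g. 5 + 7 + 9 + 10).

31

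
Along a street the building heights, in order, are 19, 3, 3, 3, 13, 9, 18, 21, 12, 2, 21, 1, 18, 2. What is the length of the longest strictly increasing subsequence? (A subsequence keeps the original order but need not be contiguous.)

4

Track the smallest tail for each achievable length (strict):
19 → extends → [19]
3 → replaces 19 → [3]
3 → already a tail → [3]
3 → already a tail → [3]
13 → extends → [3, 13]
9 → replaces 13 → [3, 9]
18 → extends → [3, 9, 18]
21 → extends → [3, 9, 18, 21]
12 → replaces 18 → [3, 9, 12, 21]
2 → replaces 3 → [2, 9, 12, 21]
21 → already a tail → [2, 9, 12, 21]
1 → replaces 2 → [1, 9, 12, 21]
18 → replaces 21 → [1, 9, 12, 18]
2 → replaces 9 → [1, 2, 12, 18]
Four tails, so the longest strictly increasing subsequence has length 4 (e.g. 3, 13, 18, 21).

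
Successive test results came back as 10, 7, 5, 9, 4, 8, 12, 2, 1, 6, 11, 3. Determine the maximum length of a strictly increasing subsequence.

Track the smallest tail for each achievable length (strict):
10 → extends → [10]
7 → replaces 10 → [7]
5 → replaces 7 → [5]
9 → extends → [5, 9]
4 → replaces 5 → [4, 9]
8 → replaces 9 → [4, 8]
12 → extends → [4, 8, 12]
2 → replaces 4 → [2, 8, 12]
1 → replaces 2 → [1, 8, 12]
6 → replaces 8 → [1, 6, 12]
11 → replaces 12 → [1, 6, 11]
3 → replaces 6 → [1, 3, 11]
Three tails, so the longest strictly increasing subsequence has length 3 (e.g. 7, 9, 12).

3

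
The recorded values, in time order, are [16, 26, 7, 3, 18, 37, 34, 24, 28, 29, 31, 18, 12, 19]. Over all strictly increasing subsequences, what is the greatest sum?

146

Let S[i] be the best sum of a strictly increasing subsequence ending at i:
i:       1   2   3   4   5   6   7   8   9  10  11  12  13  14
a[i]:   16  26   7   3  18  37  34  24  28  29  31  18  12  19
S:      16  42   7   3  34  79  76  58  86 115 146  34  19  53
Maximum is 146 (e.g. 16 + 18 + 24 + 28 + 29 + 31).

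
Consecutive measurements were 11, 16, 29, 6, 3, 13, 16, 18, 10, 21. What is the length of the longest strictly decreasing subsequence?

3

Negate each value so 'decreasing' becomes 'increasing', then run patience tails on the negated sequence:
-11 → extends → [-11]
-16 → replaces -11 → [-16]
-29 → replaces -16 → [-29]
-6 → extends → [-29, -6]
-3 → extends → [-29, -6, -3]
-13 → replaces -6 → [-29, -13, -3]
-16 → replaces -13 → [-29, -16, -3]
-18 → replaces -16 → [-29, -18, -3]
-10 → replaces -3 → [-29, -18, -10]
-21 → replaces -18 → [-29, -21, -10]
Three tails, so the longest strictly decreasing subsequence of the original has length 3.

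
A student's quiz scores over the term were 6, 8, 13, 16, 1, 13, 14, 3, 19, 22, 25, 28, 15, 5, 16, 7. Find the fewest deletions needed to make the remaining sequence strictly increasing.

Fewest deletions = n − (longest strictly increasing subsequence).
i:      1  2  3  4  5  6  7  8  9 10 11 12 13 14 15 16
a[i]:   6  8 13 16  1 13 14  3 19 22 25 28 15  5 16  7
dp:     1  2  3  4  1  3  4  2  5  6  7  8  5  3  6  4
max dp = 8, so deletions = 16 − 8 = 8.

8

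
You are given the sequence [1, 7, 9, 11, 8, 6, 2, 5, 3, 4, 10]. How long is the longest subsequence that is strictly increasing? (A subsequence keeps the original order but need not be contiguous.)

Track the smallest tail for each achievable length (strict):
1 → extends → [1]
7 → extends → [1, 7]
9 → extends → [1, 7, 9]
11 → extends → [1, 7, 9, 11]
8 → replaces 9 → [1, 7, 8, 11]
6 → replaces 7 → [1, 6, 8, 11]
2 → replaces 6 → [1, 2, 8, 11]
5 → replaces 8 → [1, 2, 5, 11]
3 → replaces 5 → [1, 2, 3, 11]
4 → replaces 11 → [1, 2, 3, 4]
10 → extends → [1, 2, 3, 4, 10]
Five tails, so the longest strictly increasing subsequence has length 5 (e.g. 1, 2, 3, 4, 10).

5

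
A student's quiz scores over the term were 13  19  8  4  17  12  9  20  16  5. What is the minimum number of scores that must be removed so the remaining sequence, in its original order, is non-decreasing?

7

Fewest deletions = n − (longest non-decreasing subsequence).
i:      1  2  3  4  5  6  7  8  9 10
a[i]:  13 19  8  4 17 12  9 20 16  5
dp:     1  2  1  1  2  2  2  3  3  2
max dp = 3, so deletions = 10 − 3 = 7.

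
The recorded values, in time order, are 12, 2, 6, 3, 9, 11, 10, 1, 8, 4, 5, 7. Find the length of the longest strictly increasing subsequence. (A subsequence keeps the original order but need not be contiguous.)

5

Let dp[i] be the length of the longest such subsequence ending at index i:
i:      1  2  3  4  5  6  7  8  9 10 11 12
a[i]:  12  2  6  3  9 11 10  1  8  4  5  7
dp:     1  1  2  2  3  4  4  1  3  3  4  5
Maximum dp value is 5.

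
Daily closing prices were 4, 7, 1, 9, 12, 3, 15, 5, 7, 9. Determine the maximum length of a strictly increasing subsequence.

5

Track the smallest tail for each achievable length (strict):
4 → extends → [4]
7 → extends → [4, 7]
1 → replaces 4 → [1, 7]
9 → extends → [1, 7, 9]
12 → extends → [1, 7, 9, 12]
3 → replaces 7 → [1, 3, 9, 12]
15 → extends → [1, 3, 9, 12, 15]
5 → replaces 9 → [1, 3, 5, 12, 15]
7 → replaces 12 → [1, 3, 5, 7, 15]
9 → replaces 15 → [1, 3, 5, 7, 9]
Five tails, so the longest strictly increasing subsequence has length 5 (e.g. 4, 7, 9, 12, 15).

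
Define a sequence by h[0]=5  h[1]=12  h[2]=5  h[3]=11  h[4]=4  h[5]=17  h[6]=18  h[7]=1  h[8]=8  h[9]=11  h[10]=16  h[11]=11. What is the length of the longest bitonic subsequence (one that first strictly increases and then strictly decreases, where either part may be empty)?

6

inc[i] = longest strictly increasing subsequence ending at i; dec[i] = longest strictly decreasing subsequence starting at i:
i:      0  1  2  3  4  5  6  7  8  9 10 11
h[i]:   5 12  5 11  4 17 18  1  8 11 16 11
inc:    1  2  1  2  1  3  4  1  2  3  4  3
dec:    3  4  3  3  2  3  3  1  1  1  2  1
Best peak at i=6 (value 18): inc=4, dec=3, length 4+3−1 = 6.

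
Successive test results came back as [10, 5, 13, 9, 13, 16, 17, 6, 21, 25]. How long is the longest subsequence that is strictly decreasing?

3

Negate each value so 'decreasing' becomes 'increasing', then run patience tails on the negated sequence:
-10 → extends → [-10]
-5 → extends → [-10, -5]
-13 → replaces -10 → [-13, -5]
-9 → replaces -5 → [-13, -9]
-13 → already a tail → [-13, -9]
-16 → replaces -13 → [-16, -9]
-17 → replaces -16 → [-17, -9]
-6 → extends → [-17, -9, -6]
-21 → replaces -17 → [-21, -9, -6]
-25 → replaces -21 → [-25, -9, -6]
Three tails, so the longest strictly decreasing subsequence of the original has length 3.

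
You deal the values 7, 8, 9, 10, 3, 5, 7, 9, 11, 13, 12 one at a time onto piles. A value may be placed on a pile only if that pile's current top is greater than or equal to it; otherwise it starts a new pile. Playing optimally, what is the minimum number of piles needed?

6

Place each on the leftmost legal pile:
7 → new pile 1 (tops now [7])
8 → new pile 2 (tops now [7, 8])
9 → new pile 3 (tops now [7, 8, 9])
10 → new pile 4 (tops now [7, 8, 9, 10])
3 → pile 1 (tops now [3, 8, 9, 10])
5 → pile 2 (tops now [3, 5, 9, 10])
7 → pile 3 (tops now [3, 5, 7, 10])
9 → pile 4 (tops now [3, 5, 7, 9])
11 → new pile 5 (tops now [3, 5, 7, 9, 11])
13 → new pile 6 (tops now [3, 5, 7, 9, 11, 13])
12 → pile 6 (tops now [3, 5, 7, 9, 11, 12])
Six piles.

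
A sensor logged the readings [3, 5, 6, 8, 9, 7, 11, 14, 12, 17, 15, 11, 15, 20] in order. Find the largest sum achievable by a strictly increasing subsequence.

93

Let S[i] be the best sum of a strictly increasing subsequence ending at i:
i:      1  2  3  4  5  6  7  8  9 10 11 12 13 14
a[i]:   3  5  6  8  9  7 11 14 12 17 15 11 15 20
S:      3  8 14 22 31 21 42 56 54 73 71 42 71 93
Maximum is 93 (e.g. 3 + 5 + 6 + 8 + 9 + 11 + 14 + 17 + 20).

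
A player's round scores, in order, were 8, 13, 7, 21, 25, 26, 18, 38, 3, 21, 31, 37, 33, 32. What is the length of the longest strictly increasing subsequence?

Let dp[i] be the length of the longest such subsequence ending at index i:
i:      1  2  3  4  5  6  7  8  9 10 11 12 13 14
a[i]:   8 13  7 21 25 26 18 38  3 21 31 37 33 32
dp:     1  2  1  3  4  5  3  6  1  4  6  7  7  7
Maximum dp value is 7.

7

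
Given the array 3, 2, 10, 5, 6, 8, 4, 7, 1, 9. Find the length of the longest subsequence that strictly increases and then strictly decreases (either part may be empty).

inc[i] = longest strictly increasing subsequence ending at i; dec[i] = longest strictly decreasing subsequence starting at i:
i:      1  2  3  4  5  6  7  8  9 10
a[i]:   3  2 10  5  6  8  4  7  1  9
inc:    1  1  2  2  3  4  2  4  1  5
dec:    3  2  4  3  3  3  2  2  1  1
Best peak at i=6 (value 8): inc=4, dec=3, length 4+3−1 = 6.

6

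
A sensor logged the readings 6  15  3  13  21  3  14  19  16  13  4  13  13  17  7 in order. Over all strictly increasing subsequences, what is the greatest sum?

Let S[i] be the best sum of a strictly increasing subsequence ending at i:
i:      1  2  3  4  5  6  7  8  9 10 11 12 13 14 15
a[i]:   6 15  3 13 21  3 14 19 16 13  4 13 13 17  7
S:      6 21  3 19 42  3 33 52 49 19  7 20 20 66 14
Maximum is 66 (e.g. 6 + 13 + 14 + 16 + 17).

66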